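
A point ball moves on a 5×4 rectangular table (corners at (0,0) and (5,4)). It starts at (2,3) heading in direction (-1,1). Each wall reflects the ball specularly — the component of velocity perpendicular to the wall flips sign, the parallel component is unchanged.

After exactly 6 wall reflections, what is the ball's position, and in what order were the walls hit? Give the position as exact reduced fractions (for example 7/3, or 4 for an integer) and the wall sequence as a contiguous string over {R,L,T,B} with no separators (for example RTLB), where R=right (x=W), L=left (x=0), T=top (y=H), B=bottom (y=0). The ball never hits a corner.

1. t=1 → T at (1,4); v=(-1,-1)
2. t=1 → L at (0,3); v=(1,-1)
3. t=3 → B at (3,0); v=(1,1)
4. t=2 → R at (5,2); v=(-1,1)
5. t=2 → T at (3,4); v=(-1,-1)
6. t=3 → L at (0,1); v=(1,-1)

Final position: (0,1)
Wall sequence: TLBRTL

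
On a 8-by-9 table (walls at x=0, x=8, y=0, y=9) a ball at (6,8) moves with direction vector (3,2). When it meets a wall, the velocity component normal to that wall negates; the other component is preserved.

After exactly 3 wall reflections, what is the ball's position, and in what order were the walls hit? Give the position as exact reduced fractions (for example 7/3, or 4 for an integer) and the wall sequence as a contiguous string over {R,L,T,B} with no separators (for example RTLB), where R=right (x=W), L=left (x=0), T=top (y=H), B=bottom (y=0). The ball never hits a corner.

1. t=1/2 → T at (15/2,9); v=(3,-2)
2. t=1/6 → R at (8,26/3); v=(-3,-2)
3. t=8/3 → L at (0,10/3); v=(3,-2)

Final position: (0,10/3)
Wall sequence: TRL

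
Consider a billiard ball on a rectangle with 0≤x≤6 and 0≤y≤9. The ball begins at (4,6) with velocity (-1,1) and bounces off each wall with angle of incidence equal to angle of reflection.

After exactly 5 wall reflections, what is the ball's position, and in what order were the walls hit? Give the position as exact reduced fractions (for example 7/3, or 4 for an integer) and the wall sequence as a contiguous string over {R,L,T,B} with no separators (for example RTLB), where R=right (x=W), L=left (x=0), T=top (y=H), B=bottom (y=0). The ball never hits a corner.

1. t=3 → T at (1,9); v=(-1,-1)
2. t=1 → L at (0,8); v=(1,-1)
3. t=6 → R at (6,2); v=(-1,-1)
4. t=2 → B at (4,0); v=(-1,1)
5. t=4 → L at (0,4); v=(1,1)

Final position: (0,4)
Wall sequence: TLRBL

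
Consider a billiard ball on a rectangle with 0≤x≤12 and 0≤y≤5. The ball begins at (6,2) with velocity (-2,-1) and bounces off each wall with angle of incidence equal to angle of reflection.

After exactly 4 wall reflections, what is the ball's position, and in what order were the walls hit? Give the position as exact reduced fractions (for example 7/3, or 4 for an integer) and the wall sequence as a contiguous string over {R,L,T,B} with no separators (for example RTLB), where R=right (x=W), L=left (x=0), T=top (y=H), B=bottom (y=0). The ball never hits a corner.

Final position: (12,3)
Wall sequence: BLTR

1. t=2 → B at (2,0); v=(-2,1)
2. t=1 → L at (0,1); v=(2,1)
3. t=4 → T at (8,5); v=(2,-1)
4. t=2 → R at (12,3); v=(-2,-1)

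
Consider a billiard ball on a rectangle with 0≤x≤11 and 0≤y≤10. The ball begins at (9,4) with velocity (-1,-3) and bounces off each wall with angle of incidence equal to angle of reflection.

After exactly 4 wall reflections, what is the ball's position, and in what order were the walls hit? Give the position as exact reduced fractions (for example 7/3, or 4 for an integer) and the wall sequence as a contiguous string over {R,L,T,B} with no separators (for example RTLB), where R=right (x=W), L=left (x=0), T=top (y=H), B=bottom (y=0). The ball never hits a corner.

Final position: (0,3)
Wall sequence: BTBL

1. t=4/3 → B at (23/3,0); v=(-1,3)
2. t=10/3 → T at (13/3,10); v=(-1,-3)
3. t=10/3 → B at (1,0); v=(-1,3)
4. t=1 → L at (0,3); v=(1,3)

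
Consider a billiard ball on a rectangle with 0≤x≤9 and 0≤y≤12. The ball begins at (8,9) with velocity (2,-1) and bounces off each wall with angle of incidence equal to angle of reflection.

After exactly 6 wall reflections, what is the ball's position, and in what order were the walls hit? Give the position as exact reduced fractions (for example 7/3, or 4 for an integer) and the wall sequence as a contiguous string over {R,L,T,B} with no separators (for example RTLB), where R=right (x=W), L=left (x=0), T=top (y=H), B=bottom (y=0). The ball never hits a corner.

Final position: (9,19/2)
Wall sequence: RLBRLR

1. t=1/2 → R at (9,17/2); v=(-2,-1)
2. t=9/2 → L at (0,4); v=(2,-1)
3. t=4 → B at (8,0); v=(2,1)
4. t=1/2 → R at (9,1/2); v=(-2,1)
5. t=9/2 → L at (0,5); v=(2,1)
6. t=9/2 → R at (9,19/2); v=(-2,1)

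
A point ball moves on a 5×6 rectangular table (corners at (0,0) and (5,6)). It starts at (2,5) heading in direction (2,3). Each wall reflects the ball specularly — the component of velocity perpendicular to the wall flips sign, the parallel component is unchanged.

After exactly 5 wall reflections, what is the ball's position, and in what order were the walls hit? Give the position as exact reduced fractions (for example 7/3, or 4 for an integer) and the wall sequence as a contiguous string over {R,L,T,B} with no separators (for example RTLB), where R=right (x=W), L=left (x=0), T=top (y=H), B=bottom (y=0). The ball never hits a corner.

Final position: (2/3,6)
Wall sequence: TRBLT

1. t=1/3 → T at (8/3,6); v=(2,-3)
2. t=7/6 → R at (5,5/2); v=(-2,-3)
3. t=5/6 → B at (10/3,0); v=(-2,3)
4. t=5/3 → L at (0,5); v=(2,3)
5. t=1/3 → T at (2/3,6); v=(2,-3)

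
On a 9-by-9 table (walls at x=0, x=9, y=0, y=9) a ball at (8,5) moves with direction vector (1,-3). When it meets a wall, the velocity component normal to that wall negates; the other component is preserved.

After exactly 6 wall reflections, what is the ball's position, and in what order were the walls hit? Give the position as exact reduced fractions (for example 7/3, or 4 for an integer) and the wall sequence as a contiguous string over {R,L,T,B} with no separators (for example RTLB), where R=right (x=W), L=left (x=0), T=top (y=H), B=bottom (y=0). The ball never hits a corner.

Final position: (2/3,9)
Wall sequence: RBTBLT

1. t=1 → R at (9,2); v=(-1,-3)
2. t=2/3 → B at (25/3,0); v=(-1,3)
3. t=3 → T at (16/3,9); v=(-1,-3)
4. t=3 → B at (7/3,0); v=(-1,3)
5. t=7/3 → L at (0,7); v=(1,3)
6. t=2/3 → T at (2/3,9); v=(1,-3)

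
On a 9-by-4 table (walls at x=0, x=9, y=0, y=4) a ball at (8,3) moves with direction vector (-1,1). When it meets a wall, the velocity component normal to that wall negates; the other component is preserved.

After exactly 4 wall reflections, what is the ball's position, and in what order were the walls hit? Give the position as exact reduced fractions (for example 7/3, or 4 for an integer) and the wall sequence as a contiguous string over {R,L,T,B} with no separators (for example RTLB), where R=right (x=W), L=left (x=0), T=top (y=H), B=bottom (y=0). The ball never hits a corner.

1. t=1 → T at (7,4); v=(-1,-1)
2. t=4 → B at (3,0); v=(-1,1)
3. t=3 → L at (0,3); v=(1,1)
4. t=1 → T at (1,4); v=(1,-1)

Final position: (1,4)
Wall sequence: TBLT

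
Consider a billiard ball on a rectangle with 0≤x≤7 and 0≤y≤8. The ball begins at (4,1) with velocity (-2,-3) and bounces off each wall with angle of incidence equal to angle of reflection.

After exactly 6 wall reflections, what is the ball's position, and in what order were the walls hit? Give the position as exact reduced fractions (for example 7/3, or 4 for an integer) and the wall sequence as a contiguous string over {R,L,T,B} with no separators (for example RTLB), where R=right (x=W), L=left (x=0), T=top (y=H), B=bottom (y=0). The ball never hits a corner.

Final position: (4/3,8)
Wall sequence: BLTRBT

1. t=1/3 → B at (10/3,0); v=(-2,3)
2. t=5/3 → L at (0,5); v=(2,3)
3. t=1 → T at (2,8); v=(2,-3)
4. t=5/2 → R at (7,1/2); v=(-2,-3)
5. t=1/6 → B at (20/3,0); v=(-2,3)
6. t=8/3 → T at (4/3,8); v=(-2,-3)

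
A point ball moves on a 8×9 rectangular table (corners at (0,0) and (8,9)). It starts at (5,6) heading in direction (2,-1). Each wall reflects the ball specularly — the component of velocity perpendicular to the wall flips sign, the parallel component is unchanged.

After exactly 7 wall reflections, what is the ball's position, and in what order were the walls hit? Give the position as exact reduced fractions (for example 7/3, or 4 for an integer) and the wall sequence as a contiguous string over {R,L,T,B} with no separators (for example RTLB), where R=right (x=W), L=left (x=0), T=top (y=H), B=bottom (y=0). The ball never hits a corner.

Final position: (8,13/2)
Wall sequence: RLBRLTR

1. t=3/2 → R at (8,9/2); v=(-2,-1)
2. t=4 → L at (0,1/2); v=(2,-1)
3. t=1/2 → B at (1,0); v=(2,1)
4. t=7/2 → R at (8,7/2); v=(-2,1)
5. t=4 → L at (0,15/2); v=(2,1)
6. t=3/2 → T at (3,9); v=(2,-1)
7. t=5/2 → R at (8,13/2); v=(-2,-1)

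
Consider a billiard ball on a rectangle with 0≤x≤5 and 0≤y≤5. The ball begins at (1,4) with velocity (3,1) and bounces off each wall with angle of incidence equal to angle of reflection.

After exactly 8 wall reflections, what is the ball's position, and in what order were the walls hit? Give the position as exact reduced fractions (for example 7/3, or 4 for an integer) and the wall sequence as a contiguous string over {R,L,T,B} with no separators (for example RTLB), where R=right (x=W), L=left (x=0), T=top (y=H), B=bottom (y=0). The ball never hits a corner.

Final position: (0,11/3)
Wall sequence: TRLRBLRL

1. t=1 → T at (4,5); v=(3,-1)
2. t=1/3 → R at (5,14/3); v=(-3,-1)
3. t=5/3 → L at (0,3); v=(3,-1)
4. t=5/3 → R at (5,4/3); v=(-3,-1)
5. t=4/3 → B at (1,0); v=(-3,1)
6. t=1/3 → L at (0,1/3); v=(3,1)
7. t=5/3 → R at (5,2); v=(-3,1)
8. t=5/3 → L at (0,11/3); v=(3,1)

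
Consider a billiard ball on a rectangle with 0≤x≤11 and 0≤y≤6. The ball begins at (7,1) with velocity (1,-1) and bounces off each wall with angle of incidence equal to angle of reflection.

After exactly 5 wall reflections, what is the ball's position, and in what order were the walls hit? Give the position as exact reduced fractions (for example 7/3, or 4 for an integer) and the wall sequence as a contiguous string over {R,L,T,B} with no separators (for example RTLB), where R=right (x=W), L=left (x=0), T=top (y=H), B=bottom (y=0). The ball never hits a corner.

1. t=1 → B at (8,0); v=(1,1)
2. t=3 → R at (11,3); v=(-1,1)
3. t=3 → T at (8,6); v=(-1,-1)
4. t=6 → B at (2,0); v=(-1,1)
5. t=2 → L at (0,2); v=(1,1)

Final position: (0,2)
Wall sequence: BRTBL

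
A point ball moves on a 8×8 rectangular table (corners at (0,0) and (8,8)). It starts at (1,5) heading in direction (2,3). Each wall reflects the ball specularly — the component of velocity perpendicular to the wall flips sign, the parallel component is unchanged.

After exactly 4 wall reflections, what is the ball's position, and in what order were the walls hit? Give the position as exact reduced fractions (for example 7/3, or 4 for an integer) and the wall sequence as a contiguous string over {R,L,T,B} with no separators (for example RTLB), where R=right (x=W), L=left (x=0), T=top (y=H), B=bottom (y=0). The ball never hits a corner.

Final position: (7/3,8)
Wall sequence: TRBT

1. t=1 → T at (3,8); v=(2,-3)
2. t=5/2 → R at (8,1/2); v=(-2,-3)
3. t=1/6 → B at (23/3,0); v=(-2,3)
4. t=8/3 → T at (7/3,8); v=(-2,-3)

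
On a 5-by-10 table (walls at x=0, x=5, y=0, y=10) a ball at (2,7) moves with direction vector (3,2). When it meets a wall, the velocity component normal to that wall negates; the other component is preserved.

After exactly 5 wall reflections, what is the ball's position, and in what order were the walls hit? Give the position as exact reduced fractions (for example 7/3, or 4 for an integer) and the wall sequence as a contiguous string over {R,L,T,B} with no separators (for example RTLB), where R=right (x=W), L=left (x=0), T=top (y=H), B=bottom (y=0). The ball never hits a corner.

Final position: (0,1)
Wall sequence: RTLRL

1. t=1 → R at (5,9); v=(-3,2)
2. t=1/2 → T at (7/2,10); v=(-3,-2)
3. t=7/6 → L at (0,23/3); v=(3,-2)
4. t=5/3 → R at (5,13/3); v=(-3,-2)
5. t=5/3 → L at (0,1); v=(3,-2)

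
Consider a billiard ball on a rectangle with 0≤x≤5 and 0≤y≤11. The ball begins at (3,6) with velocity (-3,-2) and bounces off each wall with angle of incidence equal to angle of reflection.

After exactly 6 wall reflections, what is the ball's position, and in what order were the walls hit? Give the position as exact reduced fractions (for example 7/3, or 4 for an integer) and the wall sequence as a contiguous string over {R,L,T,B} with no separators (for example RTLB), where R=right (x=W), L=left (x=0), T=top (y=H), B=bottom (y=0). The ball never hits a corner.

1. t=1 → L at (0,4); v=(3,-2)
2. t=5/3 → R at (5,2/3); v=(-3,-2)
3. t=1/3 → B at (4,0); v=(-3,2)
4. t=4/3 → L at (0,8/3); v=(3,2)
5. t=5/3 → R at (5,6); v=(-3,2)
6. t=5/3 → L at (0,28/3); v=(3,2)

Final position: (0,28/3)
Wall sequence: LRBLRL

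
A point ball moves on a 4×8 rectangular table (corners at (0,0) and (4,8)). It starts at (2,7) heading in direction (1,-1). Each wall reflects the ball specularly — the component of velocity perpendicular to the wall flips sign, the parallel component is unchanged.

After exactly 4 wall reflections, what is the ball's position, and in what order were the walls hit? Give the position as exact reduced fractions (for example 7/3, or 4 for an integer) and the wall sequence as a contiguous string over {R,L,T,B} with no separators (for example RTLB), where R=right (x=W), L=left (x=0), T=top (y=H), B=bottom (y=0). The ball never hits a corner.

Final position: (4,3)
Wall sequence: RLBR

1. t=2 → R at (4,5); v=(-1,-1)
2. t=4 → L at (0,1); v=(1,-1)
3. t=1 → B at (1,0); v=(1,1)
4. t=3 → R at (4,3); v=(-1,1)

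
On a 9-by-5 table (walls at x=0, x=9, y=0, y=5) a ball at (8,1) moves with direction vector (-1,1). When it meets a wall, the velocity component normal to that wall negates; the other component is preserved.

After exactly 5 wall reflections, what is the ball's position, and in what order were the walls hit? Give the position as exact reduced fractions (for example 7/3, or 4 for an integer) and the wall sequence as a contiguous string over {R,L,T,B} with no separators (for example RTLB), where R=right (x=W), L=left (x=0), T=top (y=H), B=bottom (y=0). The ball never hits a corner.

1. t=4 → T at (4,5); v=(-1,-1)
2. t=4 → L at (0,1); v=(1,-1)
3. t=1 → B at (1,0); v=(1,1)
4. t=5 → T at (6,5); v=(1,-1)
5. t=3 → R at (9,2); v=(-1,-1)

Final position: (9,2)
Wall sequence: TLBTR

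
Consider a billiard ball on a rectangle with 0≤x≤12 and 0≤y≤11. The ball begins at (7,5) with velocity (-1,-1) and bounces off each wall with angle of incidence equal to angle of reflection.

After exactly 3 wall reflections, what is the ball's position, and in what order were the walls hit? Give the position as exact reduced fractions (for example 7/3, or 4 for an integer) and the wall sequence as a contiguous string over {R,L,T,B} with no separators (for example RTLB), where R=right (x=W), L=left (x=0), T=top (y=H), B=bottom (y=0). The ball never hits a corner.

Final position: (9,11)
Wall sequence: BLT

1. t=5 → B at (2,0); v=(-1,1)
2. t=2 → L at (0,2); v=(1,1)
3. t=9 → T at (9,11); v=(1,-1)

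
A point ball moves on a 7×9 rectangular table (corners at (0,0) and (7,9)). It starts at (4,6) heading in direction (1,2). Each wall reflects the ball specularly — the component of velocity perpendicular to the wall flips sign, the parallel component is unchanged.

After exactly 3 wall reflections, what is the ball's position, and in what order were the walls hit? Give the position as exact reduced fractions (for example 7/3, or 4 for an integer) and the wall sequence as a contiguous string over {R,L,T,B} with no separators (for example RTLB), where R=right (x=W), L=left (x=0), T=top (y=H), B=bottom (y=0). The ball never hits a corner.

1. t=3/2 → T at (11/2,9); v=(1,-2)
2. t=3/2 → R at (7,6); v=(-1,-2)
3. t=3 → B at (4,0); v=(-1,2)

Final position: (4,0)
Wall sequence: TRB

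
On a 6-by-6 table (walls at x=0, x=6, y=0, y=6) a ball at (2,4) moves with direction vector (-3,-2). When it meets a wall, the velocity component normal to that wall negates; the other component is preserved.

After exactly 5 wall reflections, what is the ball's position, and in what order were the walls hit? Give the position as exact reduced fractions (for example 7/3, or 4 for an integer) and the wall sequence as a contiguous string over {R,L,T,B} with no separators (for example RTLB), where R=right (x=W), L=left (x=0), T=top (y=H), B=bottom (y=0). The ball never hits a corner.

1. t=2/3 → L at (0,8/3); v=(3,-2)
2. t=4/3 → B at (4,0); v=(3,2)
3. t=2/3 → R at (6,4/3); v=(-3,2)
4. t=2 → L at (0,16/3); v=(3,2)
5. t=1/3 → T at (1,6); v=(3,-2)

Final position: (1,6)
Wall sequence: LBRLT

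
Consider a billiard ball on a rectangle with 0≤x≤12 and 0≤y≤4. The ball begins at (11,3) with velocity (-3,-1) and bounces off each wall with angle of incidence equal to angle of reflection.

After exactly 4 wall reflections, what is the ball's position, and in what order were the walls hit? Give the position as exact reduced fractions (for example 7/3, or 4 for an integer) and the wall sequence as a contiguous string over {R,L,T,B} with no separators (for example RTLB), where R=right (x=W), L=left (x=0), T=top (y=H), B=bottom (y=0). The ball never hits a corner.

1. t=3 → B at (2,0); v=(-3,1)
2. t=2/3 → L at (0,2/3); v=(3,1)
3. t=10/3 → T at (10,4); v=(3,-1)
4. t=2/3 → R at (12,10/3); v=(-3,-1)

Final position: (12,10/3)
Wall sequence: BLTR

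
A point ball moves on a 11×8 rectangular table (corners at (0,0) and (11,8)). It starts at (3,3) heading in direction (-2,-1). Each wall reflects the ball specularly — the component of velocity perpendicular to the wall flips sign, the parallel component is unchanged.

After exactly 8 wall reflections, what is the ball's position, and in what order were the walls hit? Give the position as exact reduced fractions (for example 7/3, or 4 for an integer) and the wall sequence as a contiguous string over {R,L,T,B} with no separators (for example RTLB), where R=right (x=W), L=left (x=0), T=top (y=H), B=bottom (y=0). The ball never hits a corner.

Final position: (0,9/2)
Wall sequence: LBRTLRBL

1. t=3/2 → L at (0,3/2); v=(2,-1)
2. t=3/2 → B at (3,0); v=(2,1)
3. t=4 → R at (11,4); v=(-2,1)
4. t=4 → T at (3,8); v=(-2,-1)
5. t=3/2 → L at (0,13/2); v=(2,-1)
6. t=11/2 → R at (11,1); v=(-2,-1)
7. t=1 → B at (9,0); v=(-2,1)
8. t=9/2 → L at (0,9/2); v=(2,1)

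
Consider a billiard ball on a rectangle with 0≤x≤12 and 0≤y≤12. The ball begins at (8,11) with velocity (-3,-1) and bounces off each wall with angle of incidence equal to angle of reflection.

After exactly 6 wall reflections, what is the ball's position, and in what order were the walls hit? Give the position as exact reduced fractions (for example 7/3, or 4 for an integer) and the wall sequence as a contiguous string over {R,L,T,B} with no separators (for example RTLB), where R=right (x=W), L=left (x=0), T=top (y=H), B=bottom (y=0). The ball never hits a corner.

1. t=8/3 → L at (0,25/3); v=(3,-1)
2. t=4 → R at (12,13/3); v=(-3,-1)
3. t=4 → L at (0,1/3); v=(3,-1)
4. t=1/3 → B at (1,0); v=(3,1)
5. t=11/3 → R at (12,11/3); v=(-3,1)
6. t=4 → L at (0,23/3); v=(3,1)

Final position: (0,23/3)
Wall sequence: LRLBRL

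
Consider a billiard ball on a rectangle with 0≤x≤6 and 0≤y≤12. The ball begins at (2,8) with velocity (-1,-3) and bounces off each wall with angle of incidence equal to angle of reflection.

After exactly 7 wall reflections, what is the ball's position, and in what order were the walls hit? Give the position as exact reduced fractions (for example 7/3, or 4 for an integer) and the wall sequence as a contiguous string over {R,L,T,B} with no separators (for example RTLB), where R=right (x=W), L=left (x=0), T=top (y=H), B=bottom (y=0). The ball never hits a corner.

1. t=2 → L at (0,2); v=(1,-3)
2. t=2/3 → B at (2/3,0); v=(1,3)
3. t=4 → T at (14/3,12); v=(1,-3)
4. t=4/3 → R at (6,8); v=(-1,-3)
5. t=8/3 → B at (10/3,0); v=(-1,3)
6. t=10/3 → L at (0,10); v=(1,3)
7. t=2/3 → T at (2/3,12); v=(1,-3)

Final position: (2/3,12)
Wall sequence: LBTRBLT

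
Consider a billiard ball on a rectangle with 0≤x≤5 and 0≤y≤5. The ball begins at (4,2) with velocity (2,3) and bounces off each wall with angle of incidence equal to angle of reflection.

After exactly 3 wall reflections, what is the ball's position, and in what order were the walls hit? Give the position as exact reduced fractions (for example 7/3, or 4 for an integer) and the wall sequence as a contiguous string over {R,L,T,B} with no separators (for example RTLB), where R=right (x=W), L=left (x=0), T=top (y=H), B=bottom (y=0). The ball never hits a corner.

1. t=1/2 → R at (5,7/2); v=(-2,3)
2. t=1/2 → T at (4,5); v=(-2,-3)
3. t=5/3 → B at (2/3,0); v=(-2,3)

Final position: (2/3,0)
Wall sequence: RTB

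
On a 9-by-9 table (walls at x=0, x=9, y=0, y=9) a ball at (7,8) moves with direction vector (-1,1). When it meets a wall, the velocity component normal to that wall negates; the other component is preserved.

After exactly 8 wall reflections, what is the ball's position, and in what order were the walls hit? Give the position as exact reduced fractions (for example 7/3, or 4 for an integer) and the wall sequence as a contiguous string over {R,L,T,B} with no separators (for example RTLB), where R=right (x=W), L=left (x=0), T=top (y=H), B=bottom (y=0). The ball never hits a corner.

Final position: (9,6)
Wall sequence: TLBRTLBR

1. t=1 → T at (6,9); v=(-1,-1)
2. t=6 → L at (0,3); v=(1,-1)
3. t=3 → B at (3,0); v=(1,1)
4. t=6 → R at (9,6); v=(-1,1)
5. t=3 → T at (6,9); v=(-1,-1)
6. t=6 → L at (0,3); v=(1,-1)
7. t=3 → B at (3,0); v=(1,1)
8. t=6 → R at (9,6); v=(-1,1)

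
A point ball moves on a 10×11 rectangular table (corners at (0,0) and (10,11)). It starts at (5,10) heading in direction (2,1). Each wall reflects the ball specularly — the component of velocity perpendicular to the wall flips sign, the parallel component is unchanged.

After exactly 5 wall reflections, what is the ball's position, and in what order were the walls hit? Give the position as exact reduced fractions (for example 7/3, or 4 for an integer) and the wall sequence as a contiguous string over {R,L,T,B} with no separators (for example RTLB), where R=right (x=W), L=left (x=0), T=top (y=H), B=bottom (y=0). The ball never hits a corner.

Final position: (10,1/2)
Wall sequence: TRLBR

1. t=1 → T at (7,11); v=(2,-1)
2. t=3/2 → R at (10,19/2); v=(-2,-1)
3. t=5 → L at (0,9/2); v=(2,-1)
4. t=9/2 → B at (9,0); v=(2,1)
5. t=1/2 → R at (10,1/2); v=(-2,1)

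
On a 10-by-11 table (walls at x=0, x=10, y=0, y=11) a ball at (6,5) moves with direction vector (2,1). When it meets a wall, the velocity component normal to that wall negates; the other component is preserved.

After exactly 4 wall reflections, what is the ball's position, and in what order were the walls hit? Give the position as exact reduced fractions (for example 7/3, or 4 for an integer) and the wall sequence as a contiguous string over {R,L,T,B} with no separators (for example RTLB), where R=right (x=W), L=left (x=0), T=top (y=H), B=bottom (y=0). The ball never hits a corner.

Final position: (10,5)
Wall sequence: RTLR

1. t=2 → R at (10,7); v=(-2,1)
2. t=4 → T at (2,11); v=(-2,-1)
3. t=1 → L at (0,10); v=(2,-1)
4. t=5 → R at (10,5); v=(-2,-1)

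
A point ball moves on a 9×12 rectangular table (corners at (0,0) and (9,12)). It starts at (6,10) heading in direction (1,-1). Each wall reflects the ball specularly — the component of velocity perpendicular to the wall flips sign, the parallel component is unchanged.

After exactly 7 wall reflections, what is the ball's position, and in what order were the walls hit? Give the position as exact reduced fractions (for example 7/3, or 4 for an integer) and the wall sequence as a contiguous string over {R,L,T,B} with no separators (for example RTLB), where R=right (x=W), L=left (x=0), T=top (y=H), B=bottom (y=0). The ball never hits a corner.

1. t=3 → R at (9,7); v=(-1,-1)
2. t=7 → B at (2,0); v=(-1,1)
3. t=2 → L at (0,2); v=(1,1)
4. t=9 → R at (9,11); v=(-1,1)
5. t=1 → T at (8,12); v=(-1,-1)
6. t=8 → L at (0,4); v=(1,-1)
7. t=4 → B at (4,0); v=(1,1)

Final position: (4,0)
Wall sequence: RBLRTLB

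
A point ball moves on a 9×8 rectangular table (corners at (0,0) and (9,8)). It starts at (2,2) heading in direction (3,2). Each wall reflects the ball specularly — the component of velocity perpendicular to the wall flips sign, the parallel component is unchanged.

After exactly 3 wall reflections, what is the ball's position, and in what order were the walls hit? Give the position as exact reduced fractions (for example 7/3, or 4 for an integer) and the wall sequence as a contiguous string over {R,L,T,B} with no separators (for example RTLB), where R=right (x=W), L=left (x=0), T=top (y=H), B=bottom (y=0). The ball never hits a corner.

1. t=7/3 → R at (9,20/3); v=(-3,2)
2. t=2/3 → T at (7,8); v=(-3,-2)
3. t=7/3 → L at (0,10/3); v=(3,-2)

Final position: (0,10/3)
Wall sequence: RTL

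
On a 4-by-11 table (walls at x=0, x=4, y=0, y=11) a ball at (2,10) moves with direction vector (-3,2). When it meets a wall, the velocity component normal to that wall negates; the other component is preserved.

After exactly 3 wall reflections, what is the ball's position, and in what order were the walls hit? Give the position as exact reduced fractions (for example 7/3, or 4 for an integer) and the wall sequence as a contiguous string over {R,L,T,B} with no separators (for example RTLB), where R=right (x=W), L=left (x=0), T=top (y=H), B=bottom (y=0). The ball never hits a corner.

1. t=1/2 → T at (1/2,11); v=(-3,-2)
2. t=1/6 → L at (0,32/3); v=(3,-2)
3. t=4/3 → R at (4,8); v=(-3,-2)

Final position: (4,8)
Wall sequence: TLR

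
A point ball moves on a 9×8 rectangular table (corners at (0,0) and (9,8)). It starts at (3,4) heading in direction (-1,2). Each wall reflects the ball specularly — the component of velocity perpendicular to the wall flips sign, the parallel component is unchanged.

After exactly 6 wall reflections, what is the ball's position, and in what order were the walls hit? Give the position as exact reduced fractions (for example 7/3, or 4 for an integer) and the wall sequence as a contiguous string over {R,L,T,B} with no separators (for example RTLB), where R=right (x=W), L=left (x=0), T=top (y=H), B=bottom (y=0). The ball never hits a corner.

1. t=2 → T at (1,8); v=(-1,-2)
2. t=1 → L at (0,6); v=(1,-2)
3. t=3 → B at (3,0); v=(1,2)
4. t=4 → T at (7,8); v=(1,-2)
5. t=2 → R at (9,4); v=(-1,-2)
6. t=2 → B at (7,0); v=(-1,2)

Final position: (7,0)
Wall sequence: TLBTRB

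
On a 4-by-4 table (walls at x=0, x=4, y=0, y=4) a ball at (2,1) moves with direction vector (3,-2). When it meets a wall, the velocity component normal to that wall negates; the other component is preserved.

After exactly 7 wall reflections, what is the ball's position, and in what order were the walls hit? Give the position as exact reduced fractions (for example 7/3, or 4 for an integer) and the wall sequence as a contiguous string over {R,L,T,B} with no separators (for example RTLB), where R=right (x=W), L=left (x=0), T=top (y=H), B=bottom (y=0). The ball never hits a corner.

1. t=1/2 → B at (7/2,0); v=(3,2)
2. t=1/6 → R at (4,1/3); v=(-3,2)
3. t=4/3 → L at (0,3); v=(3,2)
4. t=1/2 → T at (3/2,4); v=(3,-2)
5. t=5/6 → R at (4,7/3); v=(-3,-2)
6. t=7/6 → B at (1/2,0); v=(-3,2)
7. t=1/6 → L at (0,1/3); v=(3,2)

Final position: (0,1/3)
Wall sequence: BRLTRBL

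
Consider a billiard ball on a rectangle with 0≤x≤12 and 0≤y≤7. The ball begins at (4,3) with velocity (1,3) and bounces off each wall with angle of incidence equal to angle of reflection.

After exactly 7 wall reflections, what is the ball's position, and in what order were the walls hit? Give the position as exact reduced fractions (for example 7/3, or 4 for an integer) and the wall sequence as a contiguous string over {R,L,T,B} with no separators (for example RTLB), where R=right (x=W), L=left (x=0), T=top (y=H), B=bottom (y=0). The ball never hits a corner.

Final position: (7,0)
Wall sequence: TBTRBTB

1. t=4/3 → T at (16/3,7); v=(1,-3)
2. t=7/3 → B at (23/3,0); v=(1,3)
3. t=7/3 → T at (10,7); v=(1,-3)
4. t=2 → R at (12,1); v=(-1,-3)
5. t=1/3 → B at (35/3,0); v=(-1,3)
6. t=7/3 → T at (28/3,7); v=(-1,-3)
7. t=7/3 → B at (7,0); v=(-1,3)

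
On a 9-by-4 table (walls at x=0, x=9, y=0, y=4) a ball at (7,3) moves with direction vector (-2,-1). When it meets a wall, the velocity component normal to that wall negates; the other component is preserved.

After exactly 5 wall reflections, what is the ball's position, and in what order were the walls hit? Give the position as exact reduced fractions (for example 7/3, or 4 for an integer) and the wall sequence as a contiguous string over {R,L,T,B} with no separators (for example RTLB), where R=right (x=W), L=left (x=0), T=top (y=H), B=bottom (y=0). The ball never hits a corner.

Final position: (3,0)
Wall sequence: BLTRB

1. t=3 → B at (1,0); v=(-2,1)
2. t=1/2 → L at (0,1/2); v=(2,1)
3. t=7/2 → T at (7,4); v=(2,-1)
4. t=1 → R at (9,3); v=(-2,-1)
5. t=3 → B at (3,0); v=(-2,1)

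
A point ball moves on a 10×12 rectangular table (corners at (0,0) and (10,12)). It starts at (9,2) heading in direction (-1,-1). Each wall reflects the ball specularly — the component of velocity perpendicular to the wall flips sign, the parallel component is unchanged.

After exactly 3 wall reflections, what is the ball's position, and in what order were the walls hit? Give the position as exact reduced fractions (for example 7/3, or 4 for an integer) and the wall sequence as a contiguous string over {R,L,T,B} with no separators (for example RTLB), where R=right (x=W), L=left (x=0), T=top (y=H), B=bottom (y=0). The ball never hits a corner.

Final position: (5,12)
Wall sequence: BLT

1. t=2 → B at (7,0); v=(-1,1)
2. t=7 → L at (0,7); v=(1,1)
3. t=5 → T at (5,12); v=(1,-1)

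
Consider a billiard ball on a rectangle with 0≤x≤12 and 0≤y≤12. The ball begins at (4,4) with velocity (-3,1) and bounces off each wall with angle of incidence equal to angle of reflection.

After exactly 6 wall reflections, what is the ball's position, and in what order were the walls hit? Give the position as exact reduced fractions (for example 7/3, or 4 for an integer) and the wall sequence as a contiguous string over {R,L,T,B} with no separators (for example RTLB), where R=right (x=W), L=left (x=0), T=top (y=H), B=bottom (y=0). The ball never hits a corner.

Final position: (0,8/3)
Wall sequence: LRTLRL

1. t=4/3 → L at (0,16/3); v=(3,1)
2. t=4 → R at (12,28/3); v=(-3,1)
3. t=8/3 → T at (4,12); v=(-3,-1)
4. t=4/3 → L at (0,32/3); v=(3,-1)
5. t=4 → R at (12,20/3); v=(-3,-1)
6. t=4 → L at (0,8/3); v=(3,-1)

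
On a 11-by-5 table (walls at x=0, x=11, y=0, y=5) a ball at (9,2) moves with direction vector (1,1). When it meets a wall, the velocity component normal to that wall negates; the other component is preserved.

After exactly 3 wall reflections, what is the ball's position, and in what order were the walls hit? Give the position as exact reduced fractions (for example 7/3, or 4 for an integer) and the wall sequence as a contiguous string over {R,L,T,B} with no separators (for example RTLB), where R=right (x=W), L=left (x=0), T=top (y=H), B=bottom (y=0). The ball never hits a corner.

1. t=2 → R at (11,4); v=(-1,1)
2. t=1 → T at (10,5); v=(-1,-1)
3. t=5 → B at (5,0); v=(-1,1)

Final position: (5,0)
Wall sequence: RTB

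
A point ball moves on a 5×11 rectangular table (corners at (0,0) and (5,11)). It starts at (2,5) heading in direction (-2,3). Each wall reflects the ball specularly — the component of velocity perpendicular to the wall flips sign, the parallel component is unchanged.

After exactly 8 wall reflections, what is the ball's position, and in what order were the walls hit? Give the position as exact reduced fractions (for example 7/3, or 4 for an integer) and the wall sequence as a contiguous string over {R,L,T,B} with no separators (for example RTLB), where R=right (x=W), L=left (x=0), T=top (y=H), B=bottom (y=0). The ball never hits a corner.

1. t=1 → L at (0,8); v=(2,3)
2. t=1 → T at (2,11); v=(2,-3)
3. t=3/2 → R at (5,13/2); v=(-2,-3)
4. t=13/6 → B at (2/3,0); v=(-2,3)
5. t=1/3 → L at (0,1); v=(2,3)
6. t=5/2 → R at (5,17/2); v=(-2,3)
7. t=5/6 → T at (10/3,11); v=(-2,-3)
8. t=5/3 → L at (0,6); v=(2,-3)

Final position: (0,6)
Wall sequence: LTRBLRTL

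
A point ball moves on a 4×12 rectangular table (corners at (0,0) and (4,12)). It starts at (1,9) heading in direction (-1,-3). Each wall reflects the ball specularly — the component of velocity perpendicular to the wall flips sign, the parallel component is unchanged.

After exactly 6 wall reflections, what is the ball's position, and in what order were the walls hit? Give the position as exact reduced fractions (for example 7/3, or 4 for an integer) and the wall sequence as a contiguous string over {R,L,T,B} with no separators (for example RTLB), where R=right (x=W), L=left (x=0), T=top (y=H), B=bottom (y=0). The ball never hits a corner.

1. t=1 → L at (0,6); v=(1,-3)
2. t=2 → B at (2,0); v=(1,3)
3. t=2 → R at (4,6); v=(-1,3)
4. t=2 → T at (2,12); v=(-1,-3)
5. t=2 → L at (0,6); v=(1,-3)
6. t=2 → B at (2,0); v=(1,3)

Final position: (2,0)
Wall sequence: LBRTLB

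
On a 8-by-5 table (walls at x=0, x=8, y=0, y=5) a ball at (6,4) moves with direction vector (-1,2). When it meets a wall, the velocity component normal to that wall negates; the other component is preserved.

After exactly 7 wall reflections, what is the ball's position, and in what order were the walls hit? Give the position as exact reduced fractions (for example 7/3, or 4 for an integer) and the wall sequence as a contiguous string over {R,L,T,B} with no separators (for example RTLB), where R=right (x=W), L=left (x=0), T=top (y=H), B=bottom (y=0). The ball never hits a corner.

1. t=1/2 → T at (11/2,5); v=(-1,-2)
2. t=5/2 → B at (3,0); v=(-1,2)
3. t=5/2 → T at (1/2,5); v=(-1,-2)
4. t=1/2 → L at (0,4); v=(1,-2)
5. t=2 → B at (2,0); v=(1,2)
6. t=5/2 → T at (9/2,5); v=(1,-2)
7. t=5/2 → B at (7,0); v=(1,2)

Final position: (7,0)
Wall sequence: TBTLBTB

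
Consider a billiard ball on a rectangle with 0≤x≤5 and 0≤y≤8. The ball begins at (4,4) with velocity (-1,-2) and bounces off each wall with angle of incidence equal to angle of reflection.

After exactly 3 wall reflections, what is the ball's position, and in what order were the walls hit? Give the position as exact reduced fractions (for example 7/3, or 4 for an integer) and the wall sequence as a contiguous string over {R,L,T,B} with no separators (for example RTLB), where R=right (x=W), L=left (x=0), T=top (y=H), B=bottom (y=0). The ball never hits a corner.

1. t=2 → B at (2,0); v=(-1,2)
2. t=2 → L at (0,4); v=(1,2)
3. t=2 → T at (2,8); v=(1,-2)

Final position: (2,8)
Wall sequence: BLT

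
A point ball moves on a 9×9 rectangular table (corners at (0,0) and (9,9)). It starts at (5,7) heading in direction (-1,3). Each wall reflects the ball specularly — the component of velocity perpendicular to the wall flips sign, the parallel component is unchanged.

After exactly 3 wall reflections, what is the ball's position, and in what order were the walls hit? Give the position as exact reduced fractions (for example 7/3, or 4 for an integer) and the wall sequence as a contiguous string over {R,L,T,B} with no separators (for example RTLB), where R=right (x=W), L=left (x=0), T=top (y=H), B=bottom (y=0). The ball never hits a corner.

Final position: (0,4)
Wall sequence: TBL

1. t=2/3 → T at (13/3,9); v=(-1,-3)
2. t=3 → B at (4/3,0); v=(-1,3)
3. t=4/3 → L at (0,4); v=(1,3)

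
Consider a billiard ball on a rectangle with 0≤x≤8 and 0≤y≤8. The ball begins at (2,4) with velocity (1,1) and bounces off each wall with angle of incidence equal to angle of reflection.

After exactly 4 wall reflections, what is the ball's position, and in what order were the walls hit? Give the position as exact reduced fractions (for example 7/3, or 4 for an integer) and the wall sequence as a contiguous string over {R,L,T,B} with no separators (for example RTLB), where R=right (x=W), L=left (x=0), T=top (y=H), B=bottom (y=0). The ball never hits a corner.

Final position: (0,2)
Wall sequence: TRBL

1. t=4 → T at (6,8); v=(1,-1)
2. t=2 → R at (8,6); v=(-1,-1)
3. t=6 → B at (2,0); v=(-1,1)
4. t=2 → L at (0,2); v=(1,1)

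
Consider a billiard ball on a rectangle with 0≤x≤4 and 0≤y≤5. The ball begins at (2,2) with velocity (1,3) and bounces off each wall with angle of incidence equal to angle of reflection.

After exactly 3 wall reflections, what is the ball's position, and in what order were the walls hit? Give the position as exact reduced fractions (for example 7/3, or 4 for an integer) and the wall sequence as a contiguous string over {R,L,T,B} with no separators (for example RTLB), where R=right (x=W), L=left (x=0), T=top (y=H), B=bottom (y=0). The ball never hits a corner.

1. t=1 → T at (3,5); v=(1,-3)
2. t=1 → R at (4,2); v=(-1,-3)
3. t=2/3 → B at (10/3,0); v=(-1,3)

Final position: (10/3,0)
Wall sequence: TRB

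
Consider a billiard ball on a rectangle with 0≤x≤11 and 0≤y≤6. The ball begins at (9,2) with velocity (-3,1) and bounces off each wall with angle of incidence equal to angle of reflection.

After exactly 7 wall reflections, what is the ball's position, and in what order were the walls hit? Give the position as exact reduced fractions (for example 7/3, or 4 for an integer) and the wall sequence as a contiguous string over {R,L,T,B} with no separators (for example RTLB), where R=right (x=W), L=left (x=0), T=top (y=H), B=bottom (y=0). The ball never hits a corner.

Final position: (5,6)
Wall sequence: LTRBLRT

1. t=3 → L at (0,5); v=(3,1)
2. t=1 → T at (3,6); v=(3,-1)
3. t=8/3 → R at (11,10/3); v=(-3,-1)
4. t=10/3 → B at (1,0); v=(-3,1)
5. t=1/3 → L at (0,1/3); v=(3,1)
6. t=11/3 → R at (11,4); v=(-3,1)
7. t=2 → T at (5,6); v=(-3,-1)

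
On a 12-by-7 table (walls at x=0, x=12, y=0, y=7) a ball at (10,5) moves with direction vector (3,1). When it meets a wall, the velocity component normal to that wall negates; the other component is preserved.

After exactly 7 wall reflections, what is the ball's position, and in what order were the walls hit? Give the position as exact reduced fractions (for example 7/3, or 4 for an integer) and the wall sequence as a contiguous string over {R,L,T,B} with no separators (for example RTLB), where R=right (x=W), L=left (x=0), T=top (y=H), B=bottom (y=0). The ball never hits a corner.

Final position: (10,7)
Wall sequence: RTLRBLT

1. t=2/3 → R at (12,17/3); v=(-3,1)
2. t=4/3 → T at (8,7); v=(-3,-1)
3. t=8/3 → L at (0,13/3); v=(3,-1)
4. t=4 → R at (12,1/3); v=(-3,-1)
5. t=1/3 → B at (11,0); v=(-3,1)
6. t=11/3 → L at (0,11/3); v=(3,1)
7. t=10/3 → T at (10,7); v=(3,-1)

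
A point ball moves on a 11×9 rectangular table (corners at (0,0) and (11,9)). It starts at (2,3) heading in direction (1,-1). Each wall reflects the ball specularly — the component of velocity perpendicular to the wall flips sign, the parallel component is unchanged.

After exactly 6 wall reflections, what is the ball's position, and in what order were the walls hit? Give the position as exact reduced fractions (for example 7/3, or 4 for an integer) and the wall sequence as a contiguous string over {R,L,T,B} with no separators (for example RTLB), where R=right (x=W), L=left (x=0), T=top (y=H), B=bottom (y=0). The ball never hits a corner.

1. t=3 → B at (5,0); v=(1,1)
2. t=6 → R at (11,6); v=(-1,1)
3. t=3 → T at (8,9); v=(-1,-1)
4. t=8 → L at (0,1); v=(1,-1)
5. t=1 → B at (1,0); v=(1,1)
6. t=9 → T at (10,9); v=(1,-1)

Final position: (10,9)
Wall sequence: BRTLBT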